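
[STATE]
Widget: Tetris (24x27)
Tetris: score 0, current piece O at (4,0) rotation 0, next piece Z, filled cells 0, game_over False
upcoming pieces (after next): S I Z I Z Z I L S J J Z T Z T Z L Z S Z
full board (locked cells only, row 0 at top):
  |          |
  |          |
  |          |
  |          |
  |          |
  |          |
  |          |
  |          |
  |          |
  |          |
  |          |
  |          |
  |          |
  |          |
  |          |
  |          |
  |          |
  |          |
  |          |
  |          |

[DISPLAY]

    ▓▓    │Next:        
    ▓▓    │▓▓           
          │ ▓▓          
          │             
          │             
          │             
          │Score:       
          │0            
          │             
          │             
          │             
          │             
          │             
          │             
          │             
          │             
          │             
          │             
          │             
          │             
          │             
          │             
          │             
          │             
          │             
          │             
          │             


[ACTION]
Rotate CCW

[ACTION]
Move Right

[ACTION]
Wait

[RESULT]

          │Next:        
     ▓▓   │▓▓           
     ▓▓   │ ▓▓          
          │             
          │             
          │             
          │Score:       
          │0            
          │             
          │             
          │             
          │             
          │             
          │             
          │             
          │             
          │             
          │             
          │             
          │             
          │             
          │             
          │             
          │             
          │             
          │             
          │             


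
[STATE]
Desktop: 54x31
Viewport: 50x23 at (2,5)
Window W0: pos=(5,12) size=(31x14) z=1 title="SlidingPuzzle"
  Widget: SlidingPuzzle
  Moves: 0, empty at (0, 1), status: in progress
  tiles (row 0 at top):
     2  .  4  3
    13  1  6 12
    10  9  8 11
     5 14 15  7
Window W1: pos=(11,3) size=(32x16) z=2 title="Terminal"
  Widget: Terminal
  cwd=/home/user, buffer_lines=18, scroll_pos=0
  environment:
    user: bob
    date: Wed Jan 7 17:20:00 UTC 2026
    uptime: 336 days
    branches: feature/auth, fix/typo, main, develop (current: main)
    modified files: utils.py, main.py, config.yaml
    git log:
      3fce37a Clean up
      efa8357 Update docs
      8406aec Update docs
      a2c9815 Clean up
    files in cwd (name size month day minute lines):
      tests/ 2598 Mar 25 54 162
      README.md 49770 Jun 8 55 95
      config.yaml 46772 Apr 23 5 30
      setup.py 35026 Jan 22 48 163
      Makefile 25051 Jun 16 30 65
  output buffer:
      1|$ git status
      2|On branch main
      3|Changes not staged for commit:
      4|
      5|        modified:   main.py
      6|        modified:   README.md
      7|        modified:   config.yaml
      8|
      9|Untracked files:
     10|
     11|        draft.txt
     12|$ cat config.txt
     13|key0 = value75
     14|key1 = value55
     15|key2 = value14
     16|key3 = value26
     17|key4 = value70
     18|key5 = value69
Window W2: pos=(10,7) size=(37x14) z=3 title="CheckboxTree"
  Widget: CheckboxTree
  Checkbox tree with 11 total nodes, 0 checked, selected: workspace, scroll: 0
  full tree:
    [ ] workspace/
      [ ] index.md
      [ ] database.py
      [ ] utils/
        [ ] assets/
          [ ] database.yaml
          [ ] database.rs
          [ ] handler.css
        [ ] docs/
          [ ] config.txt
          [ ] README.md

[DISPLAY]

         ┠──────────────────────────────┨         
         ┃$ git status                  ┃         
        ┏━━━━━━━━━━━━━━━━━━━━━━━━━━━━━━━━━━━┓     
        ┃ CheckboxTree                      ┃     
        ┠───────────────────────────────────┨     
        ┃>[ ] workspace/                    ┃     
        ┃   [ ] index.md                    ┃     
   ┏━━━━┃   [ ] database.py                 ┃     
   ┃ Sli┃   [ ] utils/                      ┃     
   ┠────┃     [ ] assets/                   ┃     
   ┃┌───┃       [ ] database.yaml           ┃     
   ┃│  2┃       [ ] database.rs             ┃     
   ┃├───┃       [ ] handler.css             ┃     
   ┃│ 13┃     [ ] docs/                     ┃     
   ┃├───┃       [ ] config.txt              ┃     
   ┃│ 10┗━━━━━━━━━━━━━━━━━━━━━━━━━━━━━━━━━━━┛     
   ┃├────┼────┼────┼────┤        ┃                
   ┃│  5 │ 14 │ 15 │  7 │        ┃                
   ┃└────┴────┴────┴────┘        ┃                
   ┃Moves: 0                     ┃                
   ┗━━━━━━━━━━━━━━━━━━━━━━━━━━━━━┛                
                                                  
                                                  


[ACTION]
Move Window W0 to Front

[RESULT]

         ┠──────────────────────────────┨         
         ┃$ git status                  ┃         
        ┏━━━━━━━━━━━━━━━━━━━━━━━━━━━━━━━━━━━┓     
        ┃ CheckboxTree                      ┃     
        ┠───────────────────────────────────┨     
        ┃>[ ] workspace/                    ┃     
        ┃   [ ] index.md                    ┃     
   ┏━━━━━━━━━━━━━━━━━━━━━━━━━━━━━┓          ┃     
   ┃ SlidingPuzzle               ┃          ┃     
   ┠─────────────────────────────┨          ┃     
   ┃┌────┬────┬────┬────┐        ┃          ┃     
   ┃│  2 │    │  4 │  3 │        ┃          ┃     
   ┃├────┼────┼────┼────┤        ┃          ┃     
   ┃│ 13 │  1 │  6 │ 12 │        ┃          ┃     
   ┃├────┼────┼────┼────┤        ┃          ┃     
   ┃│ 10 │  9 │  8 │ 11 │        ┃━━━━━━━━━━┛     
   ┃├────┼────┼────┼────┤        ┃                
   ┃│  5 │ 14 │ 15 │  7 │        ┃                
   ┃└────┴────┴────┴────┘        ┃                
   ┃Moves: 0                     ┃                
   ┗━━━━━━━━━━━━━━━━━━━━━━━━━━━━━┛                
                                                  
                                                  


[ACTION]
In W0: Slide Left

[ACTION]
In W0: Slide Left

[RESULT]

         ┠──────────────────────────────┨         
         ┃$ git status                  ┃         
        ┏━━━━━━━━━━━━━━━━━━━━━━━━━━━━━━━━━━━┓     
        ┃ CheckboxTree                      ┃     
        ┠───────────────────────────────────┨     
        ┃>[ ] workspace/                    ┃     
        ┃   [ ] index.md                    ┃     
   ┏━━━━━━━━━━━━━━━━━━━━━━━━━━━━━┓          ┃     
   ┃ SlidingPuzzle               ┃          ┃     
   ┠─────────────────────────────┨          ┃     
   ┃┌────┬────┬────┬────┐        ┃          ┃     
   ┃│  2 │  4 │  3 │    │        ┃          ┃     
   ┃├────┼────┼────┼────┤        ┃          ┃     
   ┃│ 13 │  1 │  6 │ 12 │        ┃          ┃     
   ┃├────┼────┼────┼────┤        ┃          ┃     
   ┃│ 10 │  9 │  8 │ 11 │        ┃━━━━━━━━━━┛     
   ┃├────┼────┼────┼────┤        ┃                
   ┃│  5 │ 14 │ 15 │  7 │        ┃                
   ┃└────┴────┴────┴────┘        ┃                
   ┃Moves: 2                     ┃                
   ┗━━━━━━━━━━━━━━━━━━━━━━━━━━━━━┛                
                                                  
                                                  


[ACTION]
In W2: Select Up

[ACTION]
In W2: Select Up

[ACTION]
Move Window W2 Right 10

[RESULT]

         ┠──────────────────────────────┨         
         ┃$ git status                  ┃         
         ┃On br┏━━━━━━━━━━━━━━━━━━━━━━━━━━━━━━━━━━
         ┃Chang┃ CheckboxTree                     
         ┃     ┠──────────────────────────────────
         ┃     ┃>[ ] workspace/                   
         ┃     ┃   [ ] index.md                   
   ┏━━━━━━━━━━━━━━━━━━━━━━━━━━━━━┓                
   ┃ SlidingPuzzle               ┃                
   ┠─────────────────────────────┨                
   ┃┌────┬────┬────┬────┐        ┃e.yaml          
   ┃│  2 │  4 │  3 │    │        ┃e.rs            
   ┃├────┼────┼────┼────┤        ┃.css            
   ┃│ 13 │  1 │  6 │ 12 │        ┃                
   ┃├────┼────┼────┼────┤        ┃txt             
   ┃│ 10 │  9 │  8 │ 11 │        ┃━━━━━━━━━━━━━━━━
   ┃├────┼────┼────┼────┤        ┃                
   ┃│  5 │ 14 │ 15 │  7 │        ┃                
   ┃└────┴────┴────┴────┘        ┃                
   ┃Moves: 2                     ┃                
   ┗━━━━━━━━━━━━━━━━━━━━━━━━━━━━━┛                
                                                  
                                                  


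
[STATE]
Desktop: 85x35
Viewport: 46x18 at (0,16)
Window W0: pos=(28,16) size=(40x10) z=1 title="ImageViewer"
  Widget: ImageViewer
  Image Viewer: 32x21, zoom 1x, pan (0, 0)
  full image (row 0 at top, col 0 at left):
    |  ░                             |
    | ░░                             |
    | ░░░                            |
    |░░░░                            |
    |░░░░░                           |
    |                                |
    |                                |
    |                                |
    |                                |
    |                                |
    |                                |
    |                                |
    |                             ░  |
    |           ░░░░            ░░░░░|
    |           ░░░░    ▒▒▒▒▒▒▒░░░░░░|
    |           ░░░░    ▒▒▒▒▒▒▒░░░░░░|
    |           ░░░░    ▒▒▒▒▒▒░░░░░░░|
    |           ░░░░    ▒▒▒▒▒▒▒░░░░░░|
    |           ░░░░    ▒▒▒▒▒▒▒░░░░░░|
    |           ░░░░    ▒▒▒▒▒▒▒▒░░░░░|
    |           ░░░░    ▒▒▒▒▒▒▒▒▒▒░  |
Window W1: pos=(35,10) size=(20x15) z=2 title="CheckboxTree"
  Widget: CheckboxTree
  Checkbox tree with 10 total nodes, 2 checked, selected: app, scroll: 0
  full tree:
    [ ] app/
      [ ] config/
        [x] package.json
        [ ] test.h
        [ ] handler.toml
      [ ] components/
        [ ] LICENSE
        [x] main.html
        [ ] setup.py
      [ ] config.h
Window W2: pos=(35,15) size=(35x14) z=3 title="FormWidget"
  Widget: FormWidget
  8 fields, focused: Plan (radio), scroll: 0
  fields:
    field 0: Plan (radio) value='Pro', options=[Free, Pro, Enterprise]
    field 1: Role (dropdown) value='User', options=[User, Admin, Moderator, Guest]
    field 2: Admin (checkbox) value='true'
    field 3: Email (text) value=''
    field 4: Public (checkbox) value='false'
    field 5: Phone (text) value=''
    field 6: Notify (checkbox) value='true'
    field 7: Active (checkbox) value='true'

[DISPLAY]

                            ┏━━━━━━┃ FormWidge
                            ┃ Image┠──────────
                            ┠──────┃> Plan:   
                            ┃  ░   ┃  Role:   
                            ┃ ░░   ┃  Admin:  
                            ┃ ░░░  ┃  Email:  
                            ┃░░░░  ┃  Public: 
                            ┃░░░░░ ┃  Phone:  
                            ┃      ┃  Notify: 
                            ┗━━━━━━┃  Active: 
                                   ┃          
                                   ┃          
                                   ┗━━━━━━━━━━
                                              
                                              
                                              
                                              
                                              


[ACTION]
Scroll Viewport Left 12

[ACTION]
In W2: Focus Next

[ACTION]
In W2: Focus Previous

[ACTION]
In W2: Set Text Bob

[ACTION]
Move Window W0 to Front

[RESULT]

                            ┏━━━━━━━━━━━━━━━━━
                            ┃ ImageViewer     
                            ┠─────────────────
                            ┃  ░              
                            ┃ ░░              
                            ┃ ░░░             
                            ┃░░░░             
                            ┃░░░░░            
                            ┃                 
                            ┗━━━━━━━━━━━━━━━━━
                                   ┃          
                                   ┃          
                                   ┗━━━━━━━━━━
                                              
                                              
                                              
                                              
                                              


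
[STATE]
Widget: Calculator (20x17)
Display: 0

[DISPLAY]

                   0
┌───┬───┬───┬───┐   
│ 7 │ 8 │ 9 │ ÷ │   
├───┼───┼───┼───┤   
│ 4 │ 5 │ 6 │ × │   
├───┼───┼───┼───┤   
│ 1 │ 2 │ 3 │ - │   
├───┼───┼───┼───┤   
│ 0 │ . │ = │ + │   
├───┼───┼───┼───┤   
│ C │ MC│ MR│ M+│   
└───┴───┴───┴───┘   
                    
                    
                    
                    
                    


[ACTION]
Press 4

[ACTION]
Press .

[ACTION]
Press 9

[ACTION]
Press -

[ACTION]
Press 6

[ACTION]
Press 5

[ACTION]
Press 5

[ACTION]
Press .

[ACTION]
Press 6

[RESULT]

               655.6
┌───┬───┬───┬───┐   
│ 7 │ 8 │ 9 │ ÷ │   
├───┼───┼───┼───┤   
│ 4 │ 5 │ 6 │ × │   
├───┼───┼───┼───┤   
│ 1 │ 2 │ 3 │ - │   
├───┼───┼───┼───┤   
│ 0 │ . │ = │ + │   
├───┼───┼───┼───┤   
│ C │ MC│ MR│ M+│   
└───┴───┴───┴───┘   
                    
                    
                    
                    
                    


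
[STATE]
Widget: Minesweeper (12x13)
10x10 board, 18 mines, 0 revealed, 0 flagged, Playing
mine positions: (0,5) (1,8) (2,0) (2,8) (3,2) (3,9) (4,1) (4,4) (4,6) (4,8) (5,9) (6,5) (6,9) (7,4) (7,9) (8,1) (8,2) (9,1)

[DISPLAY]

■■■■■■■■■■  
■■■■■■■■■■  
■■■■■■■■■■  
■■■■■■■■■■  
■■■■■■■■■■  
■■■■■■■■■■  
■■■■■■■■■■  
■■■■■■■■■■  
■■■■■■■■■■  
■■■■■■■■■■  
            
            
            


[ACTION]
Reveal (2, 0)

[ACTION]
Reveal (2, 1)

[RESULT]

■■■■■✹■■■■  
■■■■■■■■✹■  
✹■■■■■■■✹■  
■■✹■■■■■■✹  
■✹■■✹■✹■✹■  
■■■■■■■■■✹  
■■■■■✹■■■✹  
■■■■✹■■■■✹  
■✹✹■■■■■■■  
■✹■■■■■■■■  
            
            
            


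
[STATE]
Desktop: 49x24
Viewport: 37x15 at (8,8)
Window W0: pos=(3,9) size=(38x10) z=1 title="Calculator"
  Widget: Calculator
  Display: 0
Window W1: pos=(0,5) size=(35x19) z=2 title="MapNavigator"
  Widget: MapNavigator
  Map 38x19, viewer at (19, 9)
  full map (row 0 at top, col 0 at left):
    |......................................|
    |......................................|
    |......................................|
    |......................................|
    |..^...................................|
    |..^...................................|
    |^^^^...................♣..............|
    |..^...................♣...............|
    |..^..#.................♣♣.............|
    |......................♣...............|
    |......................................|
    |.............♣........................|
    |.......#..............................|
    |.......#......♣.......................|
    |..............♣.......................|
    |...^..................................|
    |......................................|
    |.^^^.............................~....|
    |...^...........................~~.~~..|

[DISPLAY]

..........................┃          
..........................┃━━━━━┓    
..........................┃     ┃    
..........................┃─────┨    
.............♣............┃    0┃    
............♣.............┃     ┃    
.............♣♣...........┃     ┃    
.........@..♣.............┃     ┃    
..........................┃     ┃    
...♣......................┃     ┃    
..........................┃━━━━━┛    
....♣.....................┃          
....♣.....................┃          
..........................┃          
..........................┃          


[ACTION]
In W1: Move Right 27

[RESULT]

..........                ┃          
..........                ┃━━━━━┓    
..........                ┃     ┃    
..........                ┃─────┨    
..........                ┃    0┃    
..........                ┃     ┃    
..........                ┃     ┃    
.........@                ┃     ┃    
..........                ┃     ┃    
..........                ┃     ┃    
..........                ┃━━━━━┛    
..........                ┃          
..........                ┃          
..........                ┃          
..........                ┃          


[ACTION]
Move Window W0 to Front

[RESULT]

..........                ┃          
━━━━━━━━━━━━━━━━━━━━━━━━━━━━━━━━┓    
culator                         ┃    
────────────────────────────────┨    
                               0┃    
┬───┬───┬───┐                   ┃    
│ 8 │ 9 │ ÷ │                   ┃    
┼───┼───┼───┤                   ┃    
│ 5 │ 6 │ × │                   ┃    
┴───┴───┴───┘                   ┃    
━━━━━━━━━━━━━━━━━━━━━━━━━━━━━━━━┛    
..........                ┃          
..........                ┃          
..........                ┃          
..........                ┃          


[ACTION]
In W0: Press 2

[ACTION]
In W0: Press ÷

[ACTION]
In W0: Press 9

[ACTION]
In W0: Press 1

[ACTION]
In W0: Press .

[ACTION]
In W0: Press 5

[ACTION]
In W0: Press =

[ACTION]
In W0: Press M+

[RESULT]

..........                ┃          
━━━━━━━━━━━━━━━━━━━━━━━━━━━━━━━━┓    
culator                         ┃    
────────────────────────────────┨    
                    0.0218579235┃    
┬───┬───┬───┐                   ┃    
│ 8 │ 9 │ ÷ │                   ┃    
┼───┼───┼───┤                   ┃    
│ 5 │ 6 │ × │                   ┃    
┴───┴───┴───┘                   ┃    
━━━━━━━━━━━━━━━━━━━━━━━━━━━━━━━━┛    
..........                ┃          
..........                ┃          
..........                ┃          
..........                ┃          


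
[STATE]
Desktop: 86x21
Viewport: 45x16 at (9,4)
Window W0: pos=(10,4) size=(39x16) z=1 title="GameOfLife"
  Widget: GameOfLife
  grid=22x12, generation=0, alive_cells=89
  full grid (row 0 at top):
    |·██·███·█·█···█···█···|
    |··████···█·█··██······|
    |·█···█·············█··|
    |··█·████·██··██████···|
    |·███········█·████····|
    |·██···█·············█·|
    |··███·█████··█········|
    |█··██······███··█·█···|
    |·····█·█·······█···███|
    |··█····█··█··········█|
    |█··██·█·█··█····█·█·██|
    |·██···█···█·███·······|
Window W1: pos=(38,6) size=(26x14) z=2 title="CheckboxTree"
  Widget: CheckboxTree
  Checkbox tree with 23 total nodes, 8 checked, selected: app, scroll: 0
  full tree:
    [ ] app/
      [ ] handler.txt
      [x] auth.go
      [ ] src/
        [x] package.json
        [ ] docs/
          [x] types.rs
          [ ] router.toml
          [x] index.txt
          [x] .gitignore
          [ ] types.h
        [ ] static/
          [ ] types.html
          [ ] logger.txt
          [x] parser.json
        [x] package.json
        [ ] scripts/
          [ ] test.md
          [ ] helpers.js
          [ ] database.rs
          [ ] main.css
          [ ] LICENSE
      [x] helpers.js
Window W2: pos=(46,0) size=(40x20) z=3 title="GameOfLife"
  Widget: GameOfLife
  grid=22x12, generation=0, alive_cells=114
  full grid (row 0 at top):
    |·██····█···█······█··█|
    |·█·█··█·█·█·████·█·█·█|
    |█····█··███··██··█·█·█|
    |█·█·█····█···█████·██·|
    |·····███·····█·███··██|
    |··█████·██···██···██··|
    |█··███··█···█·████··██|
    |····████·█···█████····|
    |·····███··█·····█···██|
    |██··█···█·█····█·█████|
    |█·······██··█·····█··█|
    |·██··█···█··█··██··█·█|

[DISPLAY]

 ┏━━━━━━━━━━━━━━━━━━━━━━━━━━━━━━━━━━━┃·██····
 ┃ GameOfLife                        ┃·█·█··█
 ┠───────────────────────────┏━━━━━━━┃█····█·
 ┃Gen: 0                     ┃ Checkb┃█·█·█··
 ┃·██·███·█·█···█···█···     ┠───────┃·····██
 ┃··████···█·█··██······     ┃>[-] ap┃··█████
 ┃·█···█·············█··     ┃   [ ] ┃█··███·
 ┃··█·████·██··██████···     ┃   [x] ┃····███
 ┃·███········█·████····     ┃   [-] ┃·····██
 ┃·██···█·············█·     ┃     [x┃██··█··
 ┃··███·█████··█········     ┃     [-┃█······
 ┃█··██······███··█·█···     ┃       ┃·██··█·
 ┃·····█·█·······█···███     ┃       ┃       
 ┃··█····█··█··········█     ┃       ┃       
 ┃█··██·█·█··█····█·█·██     ┃       ┃       
 ┗━━━━━━━━━━━━━━━━━━━━━━━━━━━┗━━━━━━━┗━━━━━━━


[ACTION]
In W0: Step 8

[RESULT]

 ┏━━━━━━━━━━━━━━━━━━━━━━━━━━━━━━━━━━━┃·██····
 ┃ GameOfLife                        ┃·█·█··█
 ┠───────────────────────────┏━━━━━━━┃█····█·
 ┃Gen: 8                     ┃ Checkb┃█·█·█··
 ┃········█·············     ┠───────┃·····██
 ┃·······███····█·······     ┃>[-] ap┃··█████
 ┃··········█··█·█······     ┃   [ ] ┃█··███·
 ┃····█·██·█····█·······     ┃   [x] ┃····███
 ┃···██████····██·······     ┃   [-] ┃·····██
 ┃···█···█····███·······     ┃     [x┃██··█··
 ┃···█████····█·········     ┃     [-┃█······
 ┃···█··█···············     ┃       ┃·██··█·
 ┃·····█················     ┃       ┃       
 ┃··█··········█········     ┃       ┃       
 ┃··██·········█········     ┃       ┃       
 ┗━━━━━━━━━━━━━━━━━━━━━━━━━━━┗━━━━━━━┗━━━━━━━


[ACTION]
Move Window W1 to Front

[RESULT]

 ┏━━━━━━━━━━━━━━━━━━━━━━━━━━━━━━━━━━━┃·██····
 ┃ GameOfLife                        ┃·█·█··█
 ┠───────────────────────────┏━━━━━━━━━━━━━━━
 ┃Gen: 8                     ┃ CheckboxTree  
 ┃········█·············     ┠───────────────
 ┃·······███····█·······     ┃>[-] app/      
 ┃··········█··█·█······     ┃   [ ] handler.
 ┃····█·██·█····█·······     ┃   [x] auth.go 
 ┃···██████····██·······     ┃   [-] src/    
 ┃···█···█····███·······     ┃     [x] packag
 ┃···█████····█·········     ┃     [-] docs/ 
 ┃···█··█···············     ┃       [x] type
 ┃·····█················     ┃       [ ] rout
 ┃··█··········█········     ┃       [x] inde
 ┃··██·········█········     ┃       [x] .git
 ┗━━━━━━━━━━━━━━━━━━━━━━━━━━━┗━━━━━━━━━━━━━━━


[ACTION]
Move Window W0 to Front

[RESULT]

 ┏━━━━━━━━━━━━━━━━━━━━━━━━━━━━━━━━━━━━━┓█····
 ┃ GameOfLife                          ┃·█··█
 ┠─────────────────────────────────────┨━━━━━
 ┃Gen: 8                               ┃ree  
 ┃········█·············               ┃─────
 ┃·······███····█·······               ┃     
 ┃··········█··█·█······               ┃dler.
 ┃····█·██·█····█·······               ┃h.go 
 ┃···██████····██·······               ┃/    
 ┃···█···█····███·······               ┃ackag
 ┃···█████····█·········               ┃ocs/ 
 ┃···█··█···············               ┃ type
 ┃·····█················               ┃ rout
 ┃··█··········█········               ┃ inde
 ┃··██·········█········               ┃ .git
 ┗━━━━━━━━━━━━━━━━━━━━━━━━━━━━━━━━━━━━━┛━━━━━


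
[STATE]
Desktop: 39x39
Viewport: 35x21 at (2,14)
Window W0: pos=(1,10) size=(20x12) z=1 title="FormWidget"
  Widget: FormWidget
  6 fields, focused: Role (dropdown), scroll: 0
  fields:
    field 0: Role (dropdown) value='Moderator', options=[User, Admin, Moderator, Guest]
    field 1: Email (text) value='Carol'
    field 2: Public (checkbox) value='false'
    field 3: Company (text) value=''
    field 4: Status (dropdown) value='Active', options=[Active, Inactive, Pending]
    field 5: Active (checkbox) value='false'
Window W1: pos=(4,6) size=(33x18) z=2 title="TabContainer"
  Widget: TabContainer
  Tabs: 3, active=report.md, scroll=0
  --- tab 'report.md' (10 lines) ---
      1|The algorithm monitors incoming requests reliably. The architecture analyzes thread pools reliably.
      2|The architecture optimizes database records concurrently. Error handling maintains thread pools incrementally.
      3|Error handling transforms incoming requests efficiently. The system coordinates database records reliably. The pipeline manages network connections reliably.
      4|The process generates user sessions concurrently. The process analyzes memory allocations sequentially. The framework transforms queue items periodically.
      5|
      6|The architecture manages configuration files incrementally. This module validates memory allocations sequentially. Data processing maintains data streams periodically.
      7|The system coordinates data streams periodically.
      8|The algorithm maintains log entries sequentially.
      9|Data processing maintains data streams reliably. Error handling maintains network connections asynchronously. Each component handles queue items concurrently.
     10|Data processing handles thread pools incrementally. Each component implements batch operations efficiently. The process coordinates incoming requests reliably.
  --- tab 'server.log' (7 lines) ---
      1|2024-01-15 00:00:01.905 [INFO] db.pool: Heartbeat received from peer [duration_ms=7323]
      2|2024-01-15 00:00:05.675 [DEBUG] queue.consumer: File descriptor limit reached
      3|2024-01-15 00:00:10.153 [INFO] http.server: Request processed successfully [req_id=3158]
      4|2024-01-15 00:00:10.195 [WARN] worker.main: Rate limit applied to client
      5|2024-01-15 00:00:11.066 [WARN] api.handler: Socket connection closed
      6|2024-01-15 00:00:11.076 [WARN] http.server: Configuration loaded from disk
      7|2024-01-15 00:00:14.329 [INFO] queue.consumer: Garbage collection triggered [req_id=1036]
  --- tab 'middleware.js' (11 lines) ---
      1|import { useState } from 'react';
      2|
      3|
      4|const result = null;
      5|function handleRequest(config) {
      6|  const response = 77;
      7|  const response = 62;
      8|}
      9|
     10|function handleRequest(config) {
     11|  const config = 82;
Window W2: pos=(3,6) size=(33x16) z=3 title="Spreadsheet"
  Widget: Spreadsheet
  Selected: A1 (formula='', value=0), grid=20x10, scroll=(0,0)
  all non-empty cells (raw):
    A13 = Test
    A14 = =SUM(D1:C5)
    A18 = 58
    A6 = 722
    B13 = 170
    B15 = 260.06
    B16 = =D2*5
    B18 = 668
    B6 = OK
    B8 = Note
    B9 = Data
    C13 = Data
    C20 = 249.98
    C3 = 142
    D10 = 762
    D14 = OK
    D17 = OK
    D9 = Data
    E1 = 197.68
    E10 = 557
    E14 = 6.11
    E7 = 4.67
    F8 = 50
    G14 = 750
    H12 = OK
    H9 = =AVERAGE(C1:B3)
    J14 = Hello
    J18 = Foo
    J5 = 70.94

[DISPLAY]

 ┃  3        0       0     142   ┃┃
 ┃  4        0       0       0   ┃┃
 ┃  5        0       0       0   ┃┃
 ┃  6      722OK             0   ┃┃
 ┃  7        0       0       0   ┃┃
 ┃  8        0Note           0   ┃┃
 ┃  9        0Data           0Dat┃┃
━┗━━━━━━━━━━━━━━━━━━━━━━━━━━━━━━━┛┃
  ┃                               ┃
  ┗━━━━━━━━━━━━━━━━━━━━━━━━━━━━━━━┛
                                   
                                   
                                   
                                   
                                   
                                   
                                   
                                   
                                   
                                   
                                   


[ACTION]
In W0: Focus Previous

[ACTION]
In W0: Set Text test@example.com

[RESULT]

 ┃  3        0       0     142   ┃┃
 ┃  4        0       0       0   ┃┃
 ┃  5        0       0       0   ┃┃
 ┃  6      722OK             0   ┃┃
>┃  7        0       0       0   ┃┃
 ┃  8        0Note           0   ┃┃
 ┃  9        0Data           0Dat┃┃
━┗━━━━━━━━━━━━━━━━━━━━━━━━━━━━━━━┛┃
  ┃                               ┃
  ┗━━━━━━━━━━━━━━━━━━━━━━━━━━━━━━━┛
                                   
                                   
                                   
                                   
                                   
                                   
                                   
                                   
                                   
                                   
                                   


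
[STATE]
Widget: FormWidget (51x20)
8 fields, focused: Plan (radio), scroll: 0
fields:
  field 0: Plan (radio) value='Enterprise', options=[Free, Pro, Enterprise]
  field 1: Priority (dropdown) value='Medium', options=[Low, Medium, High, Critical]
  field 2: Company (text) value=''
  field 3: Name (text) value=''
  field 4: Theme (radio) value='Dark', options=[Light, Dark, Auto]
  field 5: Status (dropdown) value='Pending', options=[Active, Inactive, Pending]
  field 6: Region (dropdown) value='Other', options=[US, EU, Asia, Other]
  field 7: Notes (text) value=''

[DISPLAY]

> Plan:       ( ) Free  ( ) Pro  (●) Enterprise    
  Priority:   [Medium                            ▼]
  Company:    [                                   ]
  Name:       [                                   ]
  Theme:      ( ) Light  (●) Dark  ( ) Auto        
  Status:     [Pending                           ▼]
  Region:     [Other                             ▼]
  Notes:      [                                   ]
                                                   
                                                   
                                                   
                                                   
                                                   
                                                   
                                                   
                                                   
                                                   
                                                   
                                                   
                                                   


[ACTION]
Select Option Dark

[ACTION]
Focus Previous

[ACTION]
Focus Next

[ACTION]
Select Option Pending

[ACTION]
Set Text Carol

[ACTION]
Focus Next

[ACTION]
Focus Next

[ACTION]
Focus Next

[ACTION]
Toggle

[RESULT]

  Plan:       ( ) Free  ( ) Pro  (●) Enterprise    
  Priority:   [Medium                            ▼]
  Company:    [                                   ]
> Name:       [                                   ]
  Theme:      ( ) Light  (●) Dark  ( ) Auto        
  Status:     [Pending                           ▼]
  Region:     [Other                             ▼]
  Notes:      [                                   ]
                                                   
                                                   
                                                   
                                                   
                                                   
                                                   
                                                   
                                                   
                                                   
                                                   
                                                   
                                                   


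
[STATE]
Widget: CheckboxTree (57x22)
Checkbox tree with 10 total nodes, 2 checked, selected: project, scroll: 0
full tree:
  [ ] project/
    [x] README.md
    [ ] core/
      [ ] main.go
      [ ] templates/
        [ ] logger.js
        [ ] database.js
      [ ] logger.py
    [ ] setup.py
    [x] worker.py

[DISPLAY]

>[-] project/                                            
   [x] README.md                                         
   [ ] core/                                             
     [ ] main.go                                         
     [ ] templates/                                      
       [ ] logger.js                                     
       [ ] database.js                                   
     [ ] logger.py                                       
   [ ] setup.py                                          
   [x] worker.py                                         
                                                         
                                                         
                                                         
                                                         
                                                         
                                                         
                                                         
                                                         
                                                         
                                                         
                                                         
                                                         


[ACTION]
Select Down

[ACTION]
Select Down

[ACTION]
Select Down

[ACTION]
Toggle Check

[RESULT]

 [-] project/                                            
   [x] README.md                                         
   [-] core/                                             
>    [x] main.go                                         
     [ ] templates/                                      
       [ ] logger.js                                     
       [ ] database.js                                   
     [ ] logger.py                                       
   [ ] setup.py                                          
   [x] worker.py                                         
                                                         
                                                         
                                                         
                                                         
                                                         
                                                         
                                                         
                                                         
                                                         
                                                         
                                                         
                                                         


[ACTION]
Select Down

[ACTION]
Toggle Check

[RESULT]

 [-] project/                                            
   [x] README.md                                         
   [-] core/                                             
     [x] main.go                                         
>    [x] templates/                                      
       [x] logger.js                                     
       [x] database.js                                   
     [ ] logger.py                                       
   [ ] setup.py                                          
   [x] worker.py                                         
                                                         
                                                         
                                                         
                                                         
                                                         
                                                         
                                                         
                                                         
                                                         
                                                         
                                                         
                                                         
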